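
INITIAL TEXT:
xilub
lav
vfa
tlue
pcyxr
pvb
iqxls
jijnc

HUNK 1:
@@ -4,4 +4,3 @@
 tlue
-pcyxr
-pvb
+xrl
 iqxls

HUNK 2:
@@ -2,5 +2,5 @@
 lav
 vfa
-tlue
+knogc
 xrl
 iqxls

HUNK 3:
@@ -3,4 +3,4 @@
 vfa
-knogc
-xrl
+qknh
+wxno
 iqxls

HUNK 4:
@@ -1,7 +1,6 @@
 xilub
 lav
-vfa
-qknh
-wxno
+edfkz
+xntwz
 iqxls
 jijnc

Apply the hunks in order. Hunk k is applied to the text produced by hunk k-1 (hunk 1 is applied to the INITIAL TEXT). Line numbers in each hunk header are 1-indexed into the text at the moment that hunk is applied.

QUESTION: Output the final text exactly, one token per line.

Answer: xilub
lav
edfkz
xntwz
iqxls
jijnc

Derivation:
Hunk 1: at line 4 remove [pcyxr,pvb] add [xrl] -> 7 lines: xilub lav vfa tlue xrl iqxls jijnc
Hunk 2: at line 2 remove [tlue] add [knogc] -> 7 lines: xilub lav vfa knogc xrl iqxls jijnc
Hunk 3: at line 3 remove [knogc,xrl] add [qknh,wxno] -> 7 lines: xilub lav vfa qknh wxno iqxls jijnc
Hunk 4: at line 1 remove [vfa,qknh,wxno] add [edfkz,xntwz] -> 6 lines: xilub lav edfkz xntwz iqxls jijnc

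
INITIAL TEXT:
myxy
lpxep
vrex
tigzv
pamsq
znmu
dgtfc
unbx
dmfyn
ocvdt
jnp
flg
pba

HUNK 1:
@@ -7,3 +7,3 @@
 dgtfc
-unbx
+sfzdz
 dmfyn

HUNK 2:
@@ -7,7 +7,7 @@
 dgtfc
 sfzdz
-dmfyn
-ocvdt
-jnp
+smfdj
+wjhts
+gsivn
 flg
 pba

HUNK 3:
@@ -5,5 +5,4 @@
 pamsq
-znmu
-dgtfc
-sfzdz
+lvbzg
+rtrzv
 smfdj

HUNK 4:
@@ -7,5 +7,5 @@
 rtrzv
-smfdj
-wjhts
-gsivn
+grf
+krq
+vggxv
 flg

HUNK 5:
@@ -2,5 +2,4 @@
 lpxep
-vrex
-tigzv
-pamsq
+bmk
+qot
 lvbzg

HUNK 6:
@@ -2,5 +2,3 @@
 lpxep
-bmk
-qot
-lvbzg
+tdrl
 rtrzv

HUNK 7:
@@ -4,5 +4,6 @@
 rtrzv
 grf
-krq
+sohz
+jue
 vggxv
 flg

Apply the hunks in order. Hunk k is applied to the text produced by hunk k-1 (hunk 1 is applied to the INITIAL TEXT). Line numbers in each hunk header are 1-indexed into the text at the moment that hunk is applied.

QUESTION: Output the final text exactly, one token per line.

Answer: myxy
lpxep
tdrl
rtrzv
grf
sohz
jue
vggxv
flg
pba

Derivation:
Hunk 1: at line 7 remove [unbx] add [sfzdz] -> 13 lines: myxy lpxep vrex tigzv pamsq znmu dgtfc sfzdz dmfyn ocvdt jnp flg pba
Hunk 2: at line 7 remove [dmfyn,ocvdt,jnp] add [smfdj,wjhts,gsivn] -> 13 lines: myxy lpxep vrex tigzv pamsq znmu dgtfc sfzdz smfdj wjhts gsivn flg pba
Hunk 3: at line 5 remove [znmu,dgtfc,sfzdz] add [lvbzg,rtrzv] -> 12 lines: myxy lpxep vrex tigzv pamsq lvbzg rtrzv smfdj wjhts gsivn flg pba
Hunk 4: at line 7 remove [smfdj,wjhts,gsivn] add [grf,krq,vggxv] -> 12 lines: myxy lpxep vrex tigzv pamsq lvbzg rtrzv grf krq vggxv flg pba
Hunk 5: at line 2 remove [vrex,tigzv,pamsq] add [bmk,qot] -> 11 lines: myxy lpxep bmk qot lvbzg rtrzv grf krq vggxv flg pba
Hunk 6: at line 2 remove [bmk,qot,lvbzg] add [tdrl] -> 9 lines: myxy lpxep tdrl rtrzv grf krq vggxv flg pba
Hunk 7: at line 4 remove [krq] add [sohz,jue] -> 10 lines: myxy lpxep tdrl rtrzv grf sohz jue vggxv flg pba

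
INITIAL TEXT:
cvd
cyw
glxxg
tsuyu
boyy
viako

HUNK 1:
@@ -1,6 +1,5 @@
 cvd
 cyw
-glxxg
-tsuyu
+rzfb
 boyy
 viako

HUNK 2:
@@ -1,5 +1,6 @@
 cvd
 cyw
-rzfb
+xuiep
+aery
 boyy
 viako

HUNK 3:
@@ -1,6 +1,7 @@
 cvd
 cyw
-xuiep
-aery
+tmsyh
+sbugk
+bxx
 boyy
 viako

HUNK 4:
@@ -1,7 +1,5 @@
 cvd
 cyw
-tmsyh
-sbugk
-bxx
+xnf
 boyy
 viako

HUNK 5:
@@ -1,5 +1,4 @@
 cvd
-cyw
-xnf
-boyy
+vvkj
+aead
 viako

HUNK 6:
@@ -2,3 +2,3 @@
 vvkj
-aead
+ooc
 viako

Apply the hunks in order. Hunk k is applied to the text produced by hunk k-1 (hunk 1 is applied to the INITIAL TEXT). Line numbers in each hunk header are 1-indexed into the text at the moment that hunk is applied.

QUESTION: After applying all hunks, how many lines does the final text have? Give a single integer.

Hunk 1: at line 1 remove [glxxg,tsuyu] add [rzfb] -> 5 lines: cvd cyw rzfb boyy viako
Hunk 2: at line 1 remove [rzfb] add [xuiep,aery] -> 6 lines: cvd cyw xuiep aery boyy viako
Hunk 3: at line 1 remove [xuiep,aery] add [tmsyh,sbugk,bxx] -> 7 lines: cvd cyw tmsyh sbugk bxx boyy viako
Hunk 4: at line 1 remove [tmsyh,sbugk,bxx] add [xnf] -> 5 lines: cvd cyw xnf boyy viako
Hunk 5: at line 1 remove [cyw,xnf,boyy] add [vvkj,aead] -> 4 lines: cvd vvkj aead viako
Hunk 6: at line 2 remove [aead] add [ooc] -> 4 lines: cvd vvkj ooc viako
Final line count: 4

Answer: 4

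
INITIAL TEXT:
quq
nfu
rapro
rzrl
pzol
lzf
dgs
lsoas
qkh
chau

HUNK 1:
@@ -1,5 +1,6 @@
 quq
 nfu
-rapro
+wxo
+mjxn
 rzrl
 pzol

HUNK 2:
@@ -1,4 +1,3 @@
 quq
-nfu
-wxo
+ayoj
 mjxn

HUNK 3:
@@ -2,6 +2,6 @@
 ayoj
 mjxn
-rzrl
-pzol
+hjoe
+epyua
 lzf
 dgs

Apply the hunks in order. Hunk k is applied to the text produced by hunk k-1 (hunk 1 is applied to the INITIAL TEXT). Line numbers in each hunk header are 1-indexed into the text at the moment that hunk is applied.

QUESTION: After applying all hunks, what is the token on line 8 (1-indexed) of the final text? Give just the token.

Hunk 1: at line 1 remove [rapro] add [wxo,mjxn] -> 11 lines: quq nfu wxo mjxn rzrl pzol lzf dgs lsoas qkh chau
Hunk 2: at line 1 remove [nfu,wxo] add [ayoj] -> 10 lines: quq ayoj mjxn rzrl pzol lzf dgs lsoas qkh chau
Hunk 3: at line 2 remove [rzrl,pzol] add [hjoe,epyua] -> 10 lines: quq ayoj mjxn hjoe epyua lzf dgs lsoas qkh chau
Final line 8: lsoas

Answer: lsoas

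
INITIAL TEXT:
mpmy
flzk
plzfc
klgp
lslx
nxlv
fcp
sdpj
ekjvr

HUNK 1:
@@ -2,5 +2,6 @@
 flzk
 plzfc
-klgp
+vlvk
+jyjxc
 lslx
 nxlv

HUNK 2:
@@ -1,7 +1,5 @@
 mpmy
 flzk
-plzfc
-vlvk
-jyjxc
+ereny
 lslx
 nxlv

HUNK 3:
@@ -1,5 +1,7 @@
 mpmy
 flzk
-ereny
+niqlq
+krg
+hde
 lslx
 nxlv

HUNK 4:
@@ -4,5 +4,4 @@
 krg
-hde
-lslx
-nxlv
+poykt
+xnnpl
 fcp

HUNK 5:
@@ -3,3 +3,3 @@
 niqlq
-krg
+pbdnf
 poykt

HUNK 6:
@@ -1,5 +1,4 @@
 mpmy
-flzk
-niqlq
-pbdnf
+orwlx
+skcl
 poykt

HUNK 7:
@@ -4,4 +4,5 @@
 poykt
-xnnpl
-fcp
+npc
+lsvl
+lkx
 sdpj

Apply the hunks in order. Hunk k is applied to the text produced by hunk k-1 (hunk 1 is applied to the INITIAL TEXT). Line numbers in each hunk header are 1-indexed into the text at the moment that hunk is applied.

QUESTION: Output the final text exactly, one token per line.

Answer: mpmy
orwlx
skcl
poykt
npc
lsvl
lkx
sdpj
ekjvr

Derivation:
Hunk 1: at line 2 remove [klgp] add [vlvk,jyjxc] -> 10 lines: mpmy flzk plzfc vlvk jyjxc lslx nxlv fcp sdpj ekjvr
Hunk 2: at line 1 remove [plzfc,vlvk,jyjxc] add [ereny] -> 8 lines: mpmy flzk ereny lslx nxlv fcp sdpj ekjvr
Hunk 3: at line 1 remove [ereny] add [niqlq,krg,hde] -> 10 lines: mpmy flzk niqlq krg hde lslx nxlv fcp sdpj ekjvr
Hunk 4: at line 4 remove [hde,lslx,nxlv] add [poykt,xnnpl] -> 9 lines: mpmy flzk niqlq krg poykt xnnpl fcp sdpj ekjvr
Hunk 5: at line 3 remove [krg] add [pbdnf] -> 9 lines: mpmy flzk niqlq pbdnf poykt xnnpl fcp sdpj ekjvr
Hunk 6: at line 1 remove [flzk,niqlq,pbdnf] add [orwlx,skcl] -> 8 lines: mpmy orwlx skcl poykt xnnpl fcp sdpj ekjvr
Hunk 7: at line 4 remove [xnnpl,fcp] add [npc,lsvl,lkx] -> 9 lines: mpmy orwlx skcl poykt npc lsvl lkx sdpj ekjvr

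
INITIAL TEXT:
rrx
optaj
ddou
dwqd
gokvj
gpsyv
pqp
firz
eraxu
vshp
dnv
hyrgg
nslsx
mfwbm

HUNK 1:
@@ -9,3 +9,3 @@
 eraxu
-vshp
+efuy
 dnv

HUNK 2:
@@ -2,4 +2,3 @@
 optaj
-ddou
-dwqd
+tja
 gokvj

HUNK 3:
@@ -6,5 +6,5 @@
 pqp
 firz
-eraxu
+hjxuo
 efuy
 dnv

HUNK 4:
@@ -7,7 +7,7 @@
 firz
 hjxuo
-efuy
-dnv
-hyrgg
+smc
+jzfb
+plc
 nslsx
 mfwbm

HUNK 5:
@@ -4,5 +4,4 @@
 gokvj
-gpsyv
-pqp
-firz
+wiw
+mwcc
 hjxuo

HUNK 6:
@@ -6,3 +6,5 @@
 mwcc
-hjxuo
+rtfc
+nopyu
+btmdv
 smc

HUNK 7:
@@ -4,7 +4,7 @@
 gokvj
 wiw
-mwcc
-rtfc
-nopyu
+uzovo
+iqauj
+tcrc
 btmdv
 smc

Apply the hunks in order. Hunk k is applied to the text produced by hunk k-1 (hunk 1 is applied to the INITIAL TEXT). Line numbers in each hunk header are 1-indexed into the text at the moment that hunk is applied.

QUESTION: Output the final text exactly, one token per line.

Answer: rrx
optaj
tja
gokvj
wiw
uzovo
iqauj
tcrc
btmdv
smc
jzfb
plc
nslsx
mfwbm

Derivation:
Hunk 1: at line 9 remove [vshp] add [efuy] -> 14 lines: rrx optaj ddou dwqd gokvj gpsyv pqp firz eraxu efuy dnv hyrgg nslsx mfwbm
Hunk 2: at line 2 remove [ddou,dwqd] add [tja] -> 13 lines: rrx optaj tja gokvj gpsyv pqp firz eraxu efuy dnv hyrgg nslsx mfwbm
Hunk 3: at line 6 remove [eraxu] add [hjxuo] -> 13 lines: rrx optaj tja gokvj gpsyv pqp firz hjxuo efuy dnv hyrgg nslsx mfwbm
Hunk 4: at line 7 remove [efuy,dnv,hyrgg] add [smc,jzfb,plc] -> 13 lines: rrx optaj tja gokvj gpsyv pqp firz hjxuo smc jzfb plc nslsx mfwbm
Hunk 5: at line 4 remove [gpsyv,pqp,firz] add [wiw,mwcc] -> 12 lines: rrx optaj tja gokvj wiw mwcc hjxuo smc jzfb plc nslsx mfwbm
Hunk 6: at line 6 remove [hjxuo] add [rtfc,nopyu,btmdv] -> 14 lines: rrx optaj tja gokvj wiw mwcc rtfc nopyu btmdv smc jzfb plc nslsx mfwbm
Hunk 7: at line 4 remove [mwcc,rtfc,nopyu] add [uzovo,iqauj,tcrc] -> 14 lines: rrx optaj tja gokvj wiw uzovo iqauj tcrc btmdv smc jzfb plc nslsx mfwbm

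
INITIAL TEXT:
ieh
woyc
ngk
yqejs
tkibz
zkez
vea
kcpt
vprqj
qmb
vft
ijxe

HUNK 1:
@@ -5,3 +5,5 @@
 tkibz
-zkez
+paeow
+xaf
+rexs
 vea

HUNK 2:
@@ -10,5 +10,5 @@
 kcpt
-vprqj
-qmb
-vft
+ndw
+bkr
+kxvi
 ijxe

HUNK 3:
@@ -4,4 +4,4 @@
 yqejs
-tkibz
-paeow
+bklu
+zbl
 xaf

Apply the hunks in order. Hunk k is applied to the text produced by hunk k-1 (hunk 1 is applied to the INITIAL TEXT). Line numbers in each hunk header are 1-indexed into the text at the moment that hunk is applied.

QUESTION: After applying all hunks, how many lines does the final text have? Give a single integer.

Hunk 1: at line 5 remove [zkez] add [paeow,xaf,rexs] -> 14 lines: ieh woyc ngk yqejs tkibz paeow xaf rexs vea kcpt vprqj qmb vft ijxe
Hunk 2: at line 10 remove [vprqj,qmb,vft] add [ndw,bkr,kxvi] -> 14 lines: ieh woyc ngk yqejs tkibz paeow xaf rexs vea kcpt ndw bkr kxvi ijxe
Hunk 3: at line 4 remove [tkibz,paeow] add [bklu,zbl] -> 14 lines: ieh woyc ngk yqejs bklu zbl xaf rexs vea kcpt ndw bkr kxvi ijxe
Final line count: 14

Answer: 14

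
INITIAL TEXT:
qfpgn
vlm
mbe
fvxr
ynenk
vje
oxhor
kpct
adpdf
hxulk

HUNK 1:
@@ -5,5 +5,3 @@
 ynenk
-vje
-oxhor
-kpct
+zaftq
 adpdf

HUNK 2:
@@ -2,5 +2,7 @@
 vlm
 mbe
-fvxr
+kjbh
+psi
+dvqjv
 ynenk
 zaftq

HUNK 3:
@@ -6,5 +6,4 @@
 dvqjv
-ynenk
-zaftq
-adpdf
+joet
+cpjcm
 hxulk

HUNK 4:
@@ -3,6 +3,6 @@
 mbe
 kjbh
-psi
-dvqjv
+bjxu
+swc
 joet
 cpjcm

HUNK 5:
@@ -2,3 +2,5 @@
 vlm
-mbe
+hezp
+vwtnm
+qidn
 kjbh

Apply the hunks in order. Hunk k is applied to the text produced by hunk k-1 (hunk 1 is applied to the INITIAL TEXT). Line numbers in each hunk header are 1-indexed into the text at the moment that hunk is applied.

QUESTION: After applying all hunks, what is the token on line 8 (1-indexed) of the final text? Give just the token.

Answer: swc

Derivation:
Hunk 1: at line 5 remove [vje,oxhor,kpct] add [zaftq] -> 8 lines: qfpgn vlm mbe fvxr ynenk zaftq adpdf hxulk
Hunk 2: at line 2 remove [fvxr] add [kjbh,psi,dvqjv] -> 10 lines: qfpgn vlm mbe kjbh psi dvqjv ynenk zaftq adpdf hxulk
Hunk 3: at line 6 remove [ynenk,zaftq,adpdf] add [joet,cpjcm] -> 9 lines: qfpgn vlm mbe kjbh psi dvqjv joet cpjcm hxulk
Hunk 4: at line 3 remove [psi,dvqjv] add [bjxu,swc] -> 9 lines: qfpgn vlm mbe kjbh bjxu swc joet cpjcm hxulk
Hunk 5: at line 2 remove [mbe] add [hezp,vwtnm,qidn] -> 11 lines: qfpgn vlm hezp vwtnm qidn kjbh bjxu swc joet cpjcm hxulk
Final line 8: swc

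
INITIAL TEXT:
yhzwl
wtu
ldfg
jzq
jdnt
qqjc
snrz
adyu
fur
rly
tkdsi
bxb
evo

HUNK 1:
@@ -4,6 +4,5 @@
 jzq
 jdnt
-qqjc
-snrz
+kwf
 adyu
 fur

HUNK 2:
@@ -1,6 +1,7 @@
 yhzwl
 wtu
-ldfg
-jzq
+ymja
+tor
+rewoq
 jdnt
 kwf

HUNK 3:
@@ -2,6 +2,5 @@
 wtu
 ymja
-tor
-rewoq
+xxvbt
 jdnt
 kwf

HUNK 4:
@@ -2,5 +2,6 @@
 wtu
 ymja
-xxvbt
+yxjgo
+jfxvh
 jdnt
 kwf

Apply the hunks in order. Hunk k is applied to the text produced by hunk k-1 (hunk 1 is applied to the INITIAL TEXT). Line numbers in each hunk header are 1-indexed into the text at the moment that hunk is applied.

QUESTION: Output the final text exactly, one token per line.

Hunk 1: at line 4 remove [qqjc,snrz] add [kwf] -> 12 lines: yhzwl wtu ldfg jzq jdnt kwf adyu fur rly tkdsi bxb evo
Hunk 2: at line 1 remove [ldfg,jzq] add [ymja,tor,rewoq] -> 13 lines: yhzwl wtu ymja tor rewoq jdnt kwf adyu fur rly tkdsi bxb evo
Hunk 3: at line 2 remove [tor,rewoq] add [xxvbt] -> 12 lines: yhzwl wtu ymja xxvbt jdnt kwf adyu fur rly tkdsi bxb evo
Hunk 4: at line 2 remove [xxvbt] add [yxjgo,jfxvh] -> 13 lines: yhzwl wtu ymja yxjgo jfxvh jdnt kwf adyu fur rly tkdsi bxb evo

Answer: yhzwl
wtu
ymja
yxjgo
jfxvh
jdnt
kwf
adyu
fur
rly
tkdsi
bxb
evo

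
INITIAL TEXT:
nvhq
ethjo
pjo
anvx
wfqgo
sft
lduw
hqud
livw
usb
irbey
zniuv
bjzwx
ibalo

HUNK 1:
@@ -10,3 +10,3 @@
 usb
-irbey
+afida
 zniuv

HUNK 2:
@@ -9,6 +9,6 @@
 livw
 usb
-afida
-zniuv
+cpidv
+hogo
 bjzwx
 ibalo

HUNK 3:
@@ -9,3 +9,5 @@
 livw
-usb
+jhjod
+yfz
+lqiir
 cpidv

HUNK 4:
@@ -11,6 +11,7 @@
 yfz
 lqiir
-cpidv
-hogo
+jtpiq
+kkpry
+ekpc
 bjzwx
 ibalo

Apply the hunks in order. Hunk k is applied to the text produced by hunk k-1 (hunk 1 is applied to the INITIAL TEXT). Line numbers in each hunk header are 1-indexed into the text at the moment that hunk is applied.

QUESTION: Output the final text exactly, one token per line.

Answer: nvhq
ethjo
pjo
anvx
wfqgo
sft
lduw
hqud
livw
jhjod
yfz
lqiir
jtpiq
kkpry
ekpc
bjzwx
ibalo

Derivation:
Hunk 1: at line 10 remove [irbey] add [afida] -> 14 lines: nvhq ethjo pjo anvx wfqgo sft lduw hqud livw usb afida zniuv bjzwx ibalo
Hunk 2: at line 9 remove [afida,zniuv] add [cpidv,hogo] -> 14 lines: nvhq ethjo pjo anvx wfqgo sft lduw hqud livw usb cpidv hogo bjzwx ibalo
Hunk 3: at line 9 remove [usb] add [jhjod,yfz,lqiir] -> 16 lines: nvhq ethjo pjo anvx wfqgo sft lduw hqud livw jhjod yfz lqiir cpidv hogo bjzwx ibalo
Hunk 4: at line 11 remove [cpidv,hogo] add [jtpiq,kkpry,ekpc] -> 17 lines: nvhq ethjo pjo anvx wfqgo sft lduw hqud livw jhjod yfz lqiir jtpiq kkpry ekpc bjzwx ibalo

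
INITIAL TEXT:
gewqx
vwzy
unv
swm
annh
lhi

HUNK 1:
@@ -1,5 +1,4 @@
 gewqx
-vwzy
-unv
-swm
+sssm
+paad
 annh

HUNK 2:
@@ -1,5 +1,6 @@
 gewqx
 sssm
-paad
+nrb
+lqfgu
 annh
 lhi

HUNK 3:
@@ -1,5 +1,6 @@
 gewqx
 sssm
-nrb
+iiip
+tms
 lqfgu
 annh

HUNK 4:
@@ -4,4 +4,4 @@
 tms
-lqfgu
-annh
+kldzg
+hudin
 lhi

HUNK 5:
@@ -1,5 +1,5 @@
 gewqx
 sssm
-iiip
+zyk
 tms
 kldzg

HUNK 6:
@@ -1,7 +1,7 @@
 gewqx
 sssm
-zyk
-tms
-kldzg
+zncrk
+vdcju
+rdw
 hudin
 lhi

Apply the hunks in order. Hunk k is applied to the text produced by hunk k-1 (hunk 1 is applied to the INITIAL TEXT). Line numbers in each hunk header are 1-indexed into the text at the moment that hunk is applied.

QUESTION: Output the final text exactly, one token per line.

Hunk 1: at line 1 remove [vwzy,unv,swm] add [sssm,paad] -> 5 lines: gewqx sssm paad annh lhi
Hunk 2: at line 1 remove [paad] add [nrb,lqfgu] -> 6 lines: gewqx sssm nrb lqfgu annh lhi
Hunk 3: at line 1 remove [nrb] add [iiip,tms] -> 7 lines: gewqx sssm iiip tms lqfgu annh lhi
Hunk 4: at line 4 remove [lqfgu,annh] add [kldzg,hudin] -> 7 lines: gewqx sssm iiip tms kldzg hudin lhi
Hunk 5: at line 1 remove [iiip] add [zyk] -> 7 lines: gewqx sssm zyk tms kldzg hudin lhi
Hunk 6: at line 1 remove [zyk,tms,kldzg] add [zncrk,vdcju,rdw] -> 7 lines: gewqx sssm zncrk vdcju rdw hudin lhi

Answer: gewqx
sssm
zncrk
vdcju
rdw
hudin
lhi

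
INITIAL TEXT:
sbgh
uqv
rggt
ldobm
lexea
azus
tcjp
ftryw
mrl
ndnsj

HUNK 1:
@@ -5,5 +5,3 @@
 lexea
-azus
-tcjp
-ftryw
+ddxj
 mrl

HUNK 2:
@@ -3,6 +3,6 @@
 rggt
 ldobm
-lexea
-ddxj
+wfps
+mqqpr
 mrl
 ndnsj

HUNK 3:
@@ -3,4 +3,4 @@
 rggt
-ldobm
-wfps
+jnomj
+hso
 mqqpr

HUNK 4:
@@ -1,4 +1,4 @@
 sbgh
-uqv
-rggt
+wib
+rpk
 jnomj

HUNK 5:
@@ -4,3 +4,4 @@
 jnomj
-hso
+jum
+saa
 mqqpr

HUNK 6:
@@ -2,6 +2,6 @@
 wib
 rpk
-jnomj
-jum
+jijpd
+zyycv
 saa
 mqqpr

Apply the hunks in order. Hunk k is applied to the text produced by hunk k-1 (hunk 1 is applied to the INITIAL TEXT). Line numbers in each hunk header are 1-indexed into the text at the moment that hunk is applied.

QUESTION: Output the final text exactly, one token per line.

Answer: sbgh
wib
rpk
jijpd
zyycv
saa
mqqpr
mrl
ndnsj

Derivation:
Hunk 1: at line 5 remove [azus,tcjp,ftryw] add [ddxj] -> 8 lines: sbgh uqv rggt ldobm lexea ddxj mrl ndnsj
Hunk 2: at line 3 remove [lexea,ddxj] add [wfps,mqqpr] -> 8 lines: sbgh uqv rggt ldobm wfps mqqpr mrl ndnsj
Hunk 3: at line 3 remove [ldobm,wfps] add [jnomj,hso] -> 8 lines: sbgh uqv rggt jnomj hso mqqpr mrl ndnsj
Hunk 4: at line 1 remove [uqv,rggt] add [wib,rpk] -> 8 lines: sbgh wib rpk jnomj hso mqqpr mrl ndnsj
Hunk 5: at line 4 remove [hso] add [jum,saa] -> 9 lines: sbgh wib rpk jnomj jum saa mqqpr mrl ndnsj
Hunk 6: at line 2 remove [jnomj,jum] add [jijpd,zyycv] -> 9 lines: sbgh wib rpk jijpd zyycv saa mqqpr mrl ndnsj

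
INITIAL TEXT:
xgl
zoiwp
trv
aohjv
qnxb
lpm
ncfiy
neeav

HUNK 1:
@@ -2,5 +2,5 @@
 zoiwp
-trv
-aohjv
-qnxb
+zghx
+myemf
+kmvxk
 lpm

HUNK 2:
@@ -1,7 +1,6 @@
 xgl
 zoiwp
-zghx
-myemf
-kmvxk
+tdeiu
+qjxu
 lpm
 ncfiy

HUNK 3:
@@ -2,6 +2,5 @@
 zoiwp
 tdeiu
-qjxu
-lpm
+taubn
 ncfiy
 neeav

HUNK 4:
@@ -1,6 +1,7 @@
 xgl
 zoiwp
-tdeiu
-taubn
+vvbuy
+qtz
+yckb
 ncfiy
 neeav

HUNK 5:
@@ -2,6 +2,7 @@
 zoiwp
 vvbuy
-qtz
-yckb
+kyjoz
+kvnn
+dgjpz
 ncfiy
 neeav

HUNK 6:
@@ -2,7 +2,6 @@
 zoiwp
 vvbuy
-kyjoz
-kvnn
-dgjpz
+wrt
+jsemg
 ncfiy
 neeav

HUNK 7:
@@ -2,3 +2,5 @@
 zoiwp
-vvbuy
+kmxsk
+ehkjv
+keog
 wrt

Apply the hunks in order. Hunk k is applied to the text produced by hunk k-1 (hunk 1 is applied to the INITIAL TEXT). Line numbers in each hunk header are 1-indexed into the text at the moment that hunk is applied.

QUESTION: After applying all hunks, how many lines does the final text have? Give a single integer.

Hunk 1: at line 2 remove [trv,aohjv,qnxb] add [zghx,myemf,kmvxk] -> 8 lines: xgl zoiwp zghx myemf kmvxk lpm ncfiy neeav
Hunk 2: at line 1 remove [zghx,myemf,kmvxk] add [tdeiu,qjxu] -> 7 lines: xgl zoiwp tdeiu qjxu lpm ncfiy neeav
Hunk 3: at line 2 remove [qjxu,lpm] add [taubn] -> 6 lines: xgl zoiwp tdeiu taubn ncfiy neeav
Hunk 4: at line 1 remove [tdeiu,taubn] add [vvbuy,qtz,yckb] -> 7 lines: xgl zoiwp vvbuy qtz yckb ncfiy neeav
Hunk 5: at line 2 remove [qtz,yckb] add [kyjoz,kvnn,dgjpz] -> 8 lines: xgl zoiwp vvbuy kyjoz kvnn dgjpz ncfiy neeav
Hunk 6: at line 2 remove [kyjoz,kvnn,dgjpz] add [wrt,jsemg] -> 7 lines: xgl zoiwp vvbuy wrt jsemg ncfiy neeav
Hunk 7: at line 2 remove [vvbuy] add [kmxsk,ehkjv,keog] -> 9 lines: xgl zoiwp kmxsk ehkjv keog wrt jsemg ncfiy neeav
Final line count: 9

Answer: 9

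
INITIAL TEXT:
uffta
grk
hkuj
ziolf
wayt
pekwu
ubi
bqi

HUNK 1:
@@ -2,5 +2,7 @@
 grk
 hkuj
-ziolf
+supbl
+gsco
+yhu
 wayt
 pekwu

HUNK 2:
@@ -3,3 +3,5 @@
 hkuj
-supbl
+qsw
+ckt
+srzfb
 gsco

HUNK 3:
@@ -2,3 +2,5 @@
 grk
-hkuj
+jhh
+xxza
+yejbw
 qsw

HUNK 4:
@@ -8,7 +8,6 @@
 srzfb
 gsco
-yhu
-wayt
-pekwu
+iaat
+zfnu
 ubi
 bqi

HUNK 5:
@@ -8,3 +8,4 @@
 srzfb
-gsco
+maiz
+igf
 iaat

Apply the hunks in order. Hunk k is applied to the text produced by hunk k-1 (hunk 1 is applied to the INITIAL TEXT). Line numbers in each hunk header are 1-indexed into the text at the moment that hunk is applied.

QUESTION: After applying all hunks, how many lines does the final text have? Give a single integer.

Hunk 1: at line 2 remove [ziolf] add [supbl,gsco,yhu] -> 10 lines: uffta grk hkuj supbl gsco yhu wayt pekwu ubi bqi
Hunk 2: at line 3 remove [supbl] add [qsw,ckt,srzfb] -> 12 lines: uffta grk hkuj qsw ckt srzfb gsco yhu wayt pekwu ubi bqi
Hunk 3: at line 2 remove [hkuj] add [jhh,xxza,yejbw] -> 14 lines: uffta grk jhh xxza yejbw qsw ckt srzfb gsco yhu wayt pekwu ubi bqi
Hunk 4: at line 8 remove [yhu,wayt,pekwu] add [iaat,zfnu] -> 13 lines: uffta grk jhh xxza yejbw qsw ckt srzfb gsco iaat zfnu ubi bqi
Hunk 5: at line 8 remove [gsco] add [maiz,igf] -> 14 lines: uffta grk jhh xxza yejbw qsw ckt srzfb maiz igf iaat zfnu ubi bqi
Final line count: 14

Answer: 14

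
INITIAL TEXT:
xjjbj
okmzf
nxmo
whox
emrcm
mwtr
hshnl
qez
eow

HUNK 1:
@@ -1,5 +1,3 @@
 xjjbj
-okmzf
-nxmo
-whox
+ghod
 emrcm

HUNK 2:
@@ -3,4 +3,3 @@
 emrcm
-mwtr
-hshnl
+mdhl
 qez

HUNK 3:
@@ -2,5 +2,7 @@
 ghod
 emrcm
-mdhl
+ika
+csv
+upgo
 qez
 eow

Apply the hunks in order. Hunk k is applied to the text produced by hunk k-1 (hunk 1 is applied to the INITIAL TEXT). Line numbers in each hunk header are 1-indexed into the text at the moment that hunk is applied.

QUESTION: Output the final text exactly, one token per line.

Answer: xjjbj
ghod
emrcm
ika
csv
upgo
qez
eow

Derivation:
Hunk 1: at line 1 remove [okmzf,nxmo,whox] add [ghod] -> 7 lines: xjjbj ghod emrcm mwtr hshnl qez eow
Hunk 2: at line 3 remove [mwtr,hshnl] add [mdhl] -> 6 lines: xjjbj ghod emrcm mdhl qez eow
Hunk 3: at line 2 remove [mdhl] add [ika,csv,upgo] -> 8 lines: xjjbj ghod emrcm ika csv upgo qez eow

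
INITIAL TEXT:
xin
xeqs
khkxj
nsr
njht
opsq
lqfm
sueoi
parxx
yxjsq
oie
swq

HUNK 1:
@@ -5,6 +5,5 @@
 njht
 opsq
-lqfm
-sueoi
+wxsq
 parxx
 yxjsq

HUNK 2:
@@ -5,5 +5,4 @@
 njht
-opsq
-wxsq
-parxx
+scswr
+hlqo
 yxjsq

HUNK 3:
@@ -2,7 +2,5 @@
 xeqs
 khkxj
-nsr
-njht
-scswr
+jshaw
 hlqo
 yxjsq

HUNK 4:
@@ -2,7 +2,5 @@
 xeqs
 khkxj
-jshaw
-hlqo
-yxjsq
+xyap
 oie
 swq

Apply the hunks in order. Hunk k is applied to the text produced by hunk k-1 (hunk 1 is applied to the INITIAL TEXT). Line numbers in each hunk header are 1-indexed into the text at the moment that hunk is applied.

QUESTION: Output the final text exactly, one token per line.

Answer: xin
xeqs
khkxj
xyap
oie
swq

Derivation:
Hunk 1: at line 5 remove [lqfm,sueoi] add [wxsq] -> 11 lines: xin xeqs khkxj nsr njht opsq wxsq parxx yxjsq oie swq
Hunk 2: at line 5 remove [opsq,wxsq,parxx] add [scswr,hlqo] -> 10 lines: xin xeqs khkxj nsr njht scswr hlqo yxjsq oie swq
Hunk 3: at line 2 remove [nsr,njht,scswr] add [jshaw] -> 8 lines: xin xeqs khkxj jshaw hlqo yxjsq oie swq
Hunk 4: at line 2 remove [jshaw,hlqo,yxjsq] add [xyap] -> 6 lines: xin xeqs khkxj xyap oie swq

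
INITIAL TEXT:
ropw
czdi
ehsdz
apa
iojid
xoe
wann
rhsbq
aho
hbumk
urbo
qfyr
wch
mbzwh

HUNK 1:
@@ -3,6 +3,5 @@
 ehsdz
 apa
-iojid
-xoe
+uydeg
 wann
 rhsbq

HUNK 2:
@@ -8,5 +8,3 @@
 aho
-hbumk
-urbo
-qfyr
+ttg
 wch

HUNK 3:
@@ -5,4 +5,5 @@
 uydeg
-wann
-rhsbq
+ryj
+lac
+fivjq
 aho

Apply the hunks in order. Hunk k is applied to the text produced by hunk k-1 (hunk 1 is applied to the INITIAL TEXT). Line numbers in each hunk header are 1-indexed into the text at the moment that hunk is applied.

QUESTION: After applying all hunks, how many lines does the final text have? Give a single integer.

Answer: 12

Derivation:
Hunk 1: at line 3 remove [iojid,xoe] add [uydeg] -> 13 lines: ropw czdi ehsdz apa uydeg wann rhsbq aho hbumk urbo qfyr wch mbzwh
Hunk 2: at line 8 remove [hbumk,urbo,qfyr] add [ttg] -> 11 lines: ropw czdi ehsdz apa uydeg wann rhsbq aho ttg wch mbzwh
Hunk 3: at line 5 remove [wann,rhsbq] add [ryj,lac,fivjq] -> 12 lines: ropw czdi ehsdz apa uydeg ryj lac fivjq aho ttg wch mbzwh
Final line count: 12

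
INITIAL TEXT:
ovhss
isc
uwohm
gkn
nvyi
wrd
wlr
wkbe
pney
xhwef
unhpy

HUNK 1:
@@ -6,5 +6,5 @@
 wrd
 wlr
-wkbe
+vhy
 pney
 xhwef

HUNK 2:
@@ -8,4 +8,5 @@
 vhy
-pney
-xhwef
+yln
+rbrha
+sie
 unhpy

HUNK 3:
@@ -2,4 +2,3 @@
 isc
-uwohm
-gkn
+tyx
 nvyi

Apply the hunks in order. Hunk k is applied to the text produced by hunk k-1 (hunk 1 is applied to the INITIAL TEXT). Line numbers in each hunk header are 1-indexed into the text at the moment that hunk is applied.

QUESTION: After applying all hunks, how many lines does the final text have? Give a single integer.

Answer: 11

Derivation:
Hunk 1: at line 6 remove [wkbe] add [vhy] -> 11 lines: ovhss isc uwohm gkn nvyi wrd wlr vhy pney xhwef unhpy
Hunk 2: at line 8 remove [pney,xhwef] add [yln,rbrha,sie] -> 12 lines: ovhss isc uwohm gkn nvyi wrd wlr vhy yln rbrha sie unhpy
Hunk 3: at line 2 remove [uwohm,gkn] add [tyx] -> 11 lines: ovhss isc tyx nvyi wrd wlr vhy yln rbrha sie unhpy
Final line count: 11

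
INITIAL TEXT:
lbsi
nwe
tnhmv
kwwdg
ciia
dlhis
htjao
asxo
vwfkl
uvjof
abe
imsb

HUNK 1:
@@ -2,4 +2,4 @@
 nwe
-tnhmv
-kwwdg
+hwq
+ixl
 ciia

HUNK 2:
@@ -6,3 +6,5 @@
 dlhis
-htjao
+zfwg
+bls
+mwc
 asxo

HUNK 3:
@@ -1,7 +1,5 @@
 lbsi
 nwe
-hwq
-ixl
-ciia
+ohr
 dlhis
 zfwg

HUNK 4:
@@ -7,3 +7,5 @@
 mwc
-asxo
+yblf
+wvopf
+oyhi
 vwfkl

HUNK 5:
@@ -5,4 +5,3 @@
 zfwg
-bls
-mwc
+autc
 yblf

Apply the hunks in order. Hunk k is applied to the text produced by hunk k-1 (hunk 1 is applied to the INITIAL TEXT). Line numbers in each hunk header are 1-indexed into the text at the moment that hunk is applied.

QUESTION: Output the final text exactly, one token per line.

Answer: lbsi
nwe
ohr
dlhis
zfwg
autc
yblf
wvopf
oyhi
vwfkl
uvjof
abe
imsb

Derivation:
Hunk 1: at line 2 remove [tnhmv,kwwdg] add [hwq,ixl] -> 12 lines: lbsi nwe hwq ixl ciia dlhis htjao asxo vwfkl uvjof abe imsb
Hunk 2: at line 6 remove [htjao] add [zfwg,bls,mwc] -> 14 lines: lbsi nwe hwq ixl ciia dlhis zfwg bls mwc asxo vwfkl uvjof abe imsb
Hunk 3: at line 1 remove [hwq,ixl,ciia] add [ohr] -> 12 lines: lbsi nwe ohr dlhis zfwg bls mwc asxo vwfkl uvjof abe imsb
Hunk 4: at line 7 remove [asxo] add [yblf,wvopf,oyhi] -> 14 lines: lbsi nwe ohr dlhis zfwg bls mwc yblf wvopf oyhi vwfkl uvjof abe imsb
Hunk 5: at line 5 remove [bls,mwc] add [autc] -> 13 lines: lbsi nwe ohr dlhis zfwg autc yblf wvopf oyhi vwfkl uvjof abe imsb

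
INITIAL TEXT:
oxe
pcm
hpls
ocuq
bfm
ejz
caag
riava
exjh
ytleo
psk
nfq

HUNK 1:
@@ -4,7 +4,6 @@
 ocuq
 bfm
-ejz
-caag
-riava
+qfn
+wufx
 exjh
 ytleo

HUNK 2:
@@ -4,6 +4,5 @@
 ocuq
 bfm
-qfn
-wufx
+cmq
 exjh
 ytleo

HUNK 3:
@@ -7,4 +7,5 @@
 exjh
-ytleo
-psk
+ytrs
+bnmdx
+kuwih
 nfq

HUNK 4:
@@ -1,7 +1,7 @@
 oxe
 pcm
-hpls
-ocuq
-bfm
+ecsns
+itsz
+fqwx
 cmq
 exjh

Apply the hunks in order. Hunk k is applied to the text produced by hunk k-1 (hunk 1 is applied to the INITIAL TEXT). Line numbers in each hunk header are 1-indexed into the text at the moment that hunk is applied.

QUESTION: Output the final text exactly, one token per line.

Hunk 1: at line 4 remove [ejz,caag,riava] add [qfn,wufx] -> 11 lines: oxe pcm hpls ocuq bfm qfn wufx exjh ytleo psk nfq
Hunk 2: at line 4 remove [qfn,wufx] add [cmq] -> 10 lines: oxe pcm hpls ocuq bfm cmq exjh ytleo psk nfq
Hunk 3: at line 7 remove [ytleo,psk] add [ytrs,bnmdx,kuwih] -> 11 lines: oxe pcm hpls ocuq bfm cmq exjh ytrs bnmdx kuwih nfq
Hunk 4: at line 1 remove [hpls,ocuq,bfm] add [ecsns,itsz,fqwx] -> 11 lines: oxe pcm ecsns itsz fqwx cmq exjh ytrs bnmdx kuwih nfq

Answer: oxe
pcm
ecsns
itsz
fqwx
cmq
exjh
ytrs
bnmdx
kuwih
nfq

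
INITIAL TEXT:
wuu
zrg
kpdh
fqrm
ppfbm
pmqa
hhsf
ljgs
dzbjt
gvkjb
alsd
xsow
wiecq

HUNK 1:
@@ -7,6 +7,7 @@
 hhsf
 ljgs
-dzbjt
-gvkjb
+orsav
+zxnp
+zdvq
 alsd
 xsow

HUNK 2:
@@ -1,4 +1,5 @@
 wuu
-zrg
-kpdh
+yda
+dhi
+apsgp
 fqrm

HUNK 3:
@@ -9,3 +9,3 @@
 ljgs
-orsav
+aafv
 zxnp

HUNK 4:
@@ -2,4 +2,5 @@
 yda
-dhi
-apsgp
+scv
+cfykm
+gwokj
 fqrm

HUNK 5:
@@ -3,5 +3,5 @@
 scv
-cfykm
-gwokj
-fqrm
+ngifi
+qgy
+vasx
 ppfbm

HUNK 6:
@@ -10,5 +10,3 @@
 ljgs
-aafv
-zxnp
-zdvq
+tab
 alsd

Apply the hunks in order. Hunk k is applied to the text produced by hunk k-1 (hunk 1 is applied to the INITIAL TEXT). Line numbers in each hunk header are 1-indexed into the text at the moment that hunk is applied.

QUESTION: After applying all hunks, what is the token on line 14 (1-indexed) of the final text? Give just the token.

Answer: wiecq

Derivation:
Hunk 1: at line 7 remove [dzbjt,gvkjb] add [orsav,zxnp,zdvq] -> 14 lines: wuu zrg kpdh fqrm ppfbm pmqa hhsf ljgs orsav zxnp zdvq alsd xsow wiecq
Hunk 2: at line 1 remove [zrg,kpdh] add [yda,dhi,apsgp] -> 15 lines: wuu yda dhi apsgp fqrm ppfbm pmqa hhsf ljgs orsav zxnp zdvq alsd xsow wiecq
Hunk 3: at line 9 remove [orsav] add [aafv] -> 15 lines: wuu yda dhi apsgp fqrm ppfbm pmqa hhsf ljgs aafv zxnp zdvq alsd xsow wiecq
Hunk 4: at line 2 remove [dhi,apsgp] add [scv,cfykm,gwokj] -> 16 lines: wuu yda scv cfykm gwokj fqrm ppfbm pmqa hhsf ljgs aafv zxnp zdvq alsd xsow wiecq
Hunk 5: at line 3 remove [cfykm,gwokj,fqrm] add [ngifi,qgy,vasx] -> 16 lines: wuu yda scv ngifi qgy vasx ppfbm pmqa hhsf ljgs aafv zxnp zdvq alsd xsow wiecq
Hunk 6: at line 10 remove [aafv,zxnp,zdvq] add [tab] -> 14 lines: wuu yda scv ngifi qgy vasx ppfbm pmqa hhsf ljgs tab alsd xsow wiecq
Final line 14: wiecq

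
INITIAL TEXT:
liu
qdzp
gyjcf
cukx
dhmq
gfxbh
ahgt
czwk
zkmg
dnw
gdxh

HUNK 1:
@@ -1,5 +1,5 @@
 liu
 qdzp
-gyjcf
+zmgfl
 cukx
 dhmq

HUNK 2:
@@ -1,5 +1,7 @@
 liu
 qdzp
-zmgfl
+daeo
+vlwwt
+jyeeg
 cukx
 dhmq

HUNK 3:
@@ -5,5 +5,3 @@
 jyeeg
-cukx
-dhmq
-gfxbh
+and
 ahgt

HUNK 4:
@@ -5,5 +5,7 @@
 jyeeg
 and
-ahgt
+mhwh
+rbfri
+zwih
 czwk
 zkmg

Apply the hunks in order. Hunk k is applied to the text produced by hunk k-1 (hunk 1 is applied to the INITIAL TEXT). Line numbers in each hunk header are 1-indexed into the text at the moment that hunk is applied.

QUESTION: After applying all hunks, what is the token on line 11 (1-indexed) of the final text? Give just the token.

Answer: zkmg

Derivation:
Hunk 1: at line 1 remove [gyjcf] add [zmgfl] -> 11 lines: liu qdzp zmgfl cukx dhmq gfxbh ahgt czwk zkmg dnw gdxh
Hunk 2: at line 1 remove [zmgfl] add [daeo,vlwwt,jyeeg] -> 13 lines: liu qdzp daeo vlwwt jyeeg cukx dhmq gfxbh ahgt czwk zkmg dnw gdxh
Hunk 3: at line 5 remove [cukx,dhmq,gfxbh] add [and] -> 11 lines: liu qdzp daeo vlwwt jyeeg and ahgt czwk zkmg dnw gdxh
Hunk 4: at line 5 remove [ahgt] add [mhwh,rbfri,zwih] -> 13 lines: liu qdzp daeo vlwwt jyeeg and mhwh rbfri zwih czwk zkmg dnw gdxh
Final line 11: zkmg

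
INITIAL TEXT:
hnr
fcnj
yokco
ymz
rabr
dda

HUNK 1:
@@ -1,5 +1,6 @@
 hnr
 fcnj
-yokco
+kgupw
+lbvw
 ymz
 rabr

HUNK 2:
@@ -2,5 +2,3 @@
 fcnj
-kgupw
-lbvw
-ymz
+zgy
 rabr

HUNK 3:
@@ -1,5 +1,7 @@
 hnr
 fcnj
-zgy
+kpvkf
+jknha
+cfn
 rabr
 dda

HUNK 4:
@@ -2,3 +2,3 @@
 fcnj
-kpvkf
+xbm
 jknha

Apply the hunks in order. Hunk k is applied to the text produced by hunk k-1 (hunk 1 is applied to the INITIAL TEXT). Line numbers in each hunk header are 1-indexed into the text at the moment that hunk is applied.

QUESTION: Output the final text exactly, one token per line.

Answer: hnr
fcnj
xbm
jknha
cfn
rabr
dda

Derivation:
Hunk 1: at line 1 remove [yokco] add [kgupw,lbvw] -> 7 lines: hnr fcnj kgupw lbvw ymz rabr dda
Hunk 2: at line 2 remove [kgupw,lbvw,ymz] add [zgy] -> 5 lines: hnr fcnj zgy rabr dda
Hunk 3: at line 1 remove [zgy] add [kpvkf,jknha,cfn] -> 7 lines: hnr fcnj kpvkf jknha cfn rabr dda
Hunk 4: at line 2 remove [kpvkf] add [xbm] -> 7 lines: hnr fcnj xbm jknha cfn rabr dda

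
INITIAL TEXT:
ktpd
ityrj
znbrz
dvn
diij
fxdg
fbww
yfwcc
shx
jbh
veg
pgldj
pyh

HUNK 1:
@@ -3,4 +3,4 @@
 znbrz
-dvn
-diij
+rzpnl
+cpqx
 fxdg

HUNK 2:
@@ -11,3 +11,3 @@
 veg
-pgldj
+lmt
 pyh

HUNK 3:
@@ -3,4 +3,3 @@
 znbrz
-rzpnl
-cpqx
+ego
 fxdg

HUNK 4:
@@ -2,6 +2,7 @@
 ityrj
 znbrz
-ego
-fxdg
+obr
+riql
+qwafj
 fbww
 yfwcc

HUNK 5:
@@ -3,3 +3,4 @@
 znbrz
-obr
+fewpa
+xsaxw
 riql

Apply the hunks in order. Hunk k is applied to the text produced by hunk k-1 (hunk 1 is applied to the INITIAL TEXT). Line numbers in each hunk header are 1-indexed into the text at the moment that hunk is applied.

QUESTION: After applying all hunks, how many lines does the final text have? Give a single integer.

Answer: 14

Derivation:
Hunk 1: at line 3 remove [dvn,diij] add [rzpnl,cpqx] -> 13 lines: ktpd ityrj znbrz rzpnl cpqx fxdg fbww yfwcc shx jbh veg pgldj pyh
Hunk 2: at line 11 remove [pgldj] add [lmt] -> 13 lines: ktpd ityrj znbrz rzpnl cpqx fxdg fbww yfwcc shx jbh veg lmt pyh
Hunk 3: at line 3 remove [rzpnl,cpqx] add [ego] -> 12 lines: ktpd ityrj znbrz ego fxdg fbww yfwcc shx jbh veg lmt pyh
Hunk 4: at line 2 remove [ego,fxdg] add [obr,riql,qwafj] -> 13 lines: ktpd ityrj znbrz obr riql qwafj fbww yfwcc shx jbh veg lmt pyh
Hunk 5: at line 3 remove [obr] add [fewpa,xsaxw] -> 14 lines: ktpd ityrj znbrz fewpa xsaxw riql qwafj fbww yfwcc shx jbh veg lmt pyh
Final line count: 14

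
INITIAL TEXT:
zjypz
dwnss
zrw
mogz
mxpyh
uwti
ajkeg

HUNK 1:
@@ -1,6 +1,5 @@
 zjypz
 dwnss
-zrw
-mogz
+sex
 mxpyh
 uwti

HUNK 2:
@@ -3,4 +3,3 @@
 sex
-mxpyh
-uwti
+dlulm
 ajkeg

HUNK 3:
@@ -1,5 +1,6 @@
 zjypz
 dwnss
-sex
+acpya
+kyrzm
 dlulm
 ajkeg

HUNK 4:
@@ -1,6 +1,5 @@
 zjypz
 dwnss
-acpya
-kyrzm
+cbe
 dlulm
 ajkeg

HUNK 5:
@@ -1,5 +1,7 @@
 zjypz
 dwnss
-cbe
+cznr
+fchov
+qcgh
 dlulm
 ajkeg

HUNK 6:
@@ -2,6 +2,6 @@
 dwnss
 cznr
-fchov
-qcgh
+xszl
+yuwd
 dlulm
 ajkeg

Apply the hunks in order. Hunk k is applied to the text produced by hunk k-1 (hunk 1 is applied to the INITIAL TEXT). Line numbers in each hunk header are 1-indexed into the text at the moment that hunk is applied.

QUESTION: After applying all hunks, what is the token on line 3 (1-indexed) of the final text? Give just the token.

Hunk 1: at line 1 remove [zrw,mogz] add [sex] -> 6 lines: zjypz dwnss sex mxpyh uwti ajkeg
Hunk 2: at line 3 remove [mxpyh,uwti] add [dlulm] -> 5 lines: zjypz dwnss sex dlulm ajkeg
Hunk 3: at line 1 remove [sex] add [acpya,kyrzm] -> 6 lines: zjypz dwnss acpya kyrzm dlulm ajkeg
Hunk 4: at line 1 remove [acpya,kyrzm] add [cbe] -> 5 lines: zjypz dwnss cbe dlulm ajkeg
Hunk 5: at line 1 remove [cbe] add [cznr,fchov,qcgh] -> 7 lines: zjypz dwnss cznr fchov qcgh dlulm ajkeg
Hunk 6: at line 2 remove [fchov,qcgh] add [xszl,yuwd] -> 7 lines: zjypz dwnss cznr xszl yuwd dlulm ajkeg
Final line 3: cznr

Answer: cznr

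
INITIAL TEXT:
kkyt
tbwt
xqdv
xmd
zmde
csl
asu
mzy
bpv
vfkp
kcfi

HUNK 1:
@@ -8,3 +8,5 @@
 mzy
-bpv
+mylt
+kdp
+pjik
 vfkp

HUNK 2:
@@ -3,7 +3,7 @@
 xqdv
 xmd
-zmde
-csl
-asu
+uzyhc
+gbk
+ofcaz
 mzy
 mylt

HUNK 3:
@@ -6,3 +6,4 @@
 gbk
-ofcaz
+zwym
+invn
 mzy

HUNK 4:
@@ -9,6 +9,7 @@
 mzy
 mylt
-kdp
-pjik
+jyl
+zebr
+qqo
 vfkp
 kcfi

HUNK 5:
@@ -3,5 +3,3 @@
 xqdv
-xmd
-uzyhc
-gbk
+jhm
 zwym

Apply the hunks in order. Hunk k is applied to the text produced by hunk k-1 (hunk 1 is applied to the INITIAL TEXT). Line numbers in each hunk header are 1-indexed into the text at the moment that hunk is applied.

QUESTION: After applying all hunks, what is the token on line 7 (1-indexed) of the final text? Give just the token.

Hunk 1: at line 8 remove [bpv] add [mylt,kdp,pjik] -> 13 lines: kkyt tbwt xqdv xmd zmde csl asu mzy mylt kdp pjik vfkp kcfi
Hunk 2: at line 3 remove [zmde,csl,asu] add [uzyhc,gbk,ofcaz] -> 13 lines: kkyt tbwt xqdv xmd uzyhc gbk ofcaz mzy mylt kdp pjik vfkp kcfi
Hunk 3: at line 6 remove [ofcaz] add [zwym,invn] -> 14 lines: kkyt tbwt xqdv xmd uzyhc gbk zwym invn mzy mylt kdp pjik vfkp kcfi
Hunk 4: at line 9 remove [kdp,pjik] add [jyl,zebr,qqo] -> 15 lines: kkyt tbwt xqdv xmd uzyhc gbk zwym invn mzy mylt jyl zebr qqo vfkp kcfi
Hunk 5: at line 3 remove [xmd,uzyhc,gbk] add [jhm] -> 13 lines: kkyt tbwt xqdv jhm zwym invn mzy mylt jyl zebr qqo vfkp kcfi
Final line 7: mzy

Answer: mzy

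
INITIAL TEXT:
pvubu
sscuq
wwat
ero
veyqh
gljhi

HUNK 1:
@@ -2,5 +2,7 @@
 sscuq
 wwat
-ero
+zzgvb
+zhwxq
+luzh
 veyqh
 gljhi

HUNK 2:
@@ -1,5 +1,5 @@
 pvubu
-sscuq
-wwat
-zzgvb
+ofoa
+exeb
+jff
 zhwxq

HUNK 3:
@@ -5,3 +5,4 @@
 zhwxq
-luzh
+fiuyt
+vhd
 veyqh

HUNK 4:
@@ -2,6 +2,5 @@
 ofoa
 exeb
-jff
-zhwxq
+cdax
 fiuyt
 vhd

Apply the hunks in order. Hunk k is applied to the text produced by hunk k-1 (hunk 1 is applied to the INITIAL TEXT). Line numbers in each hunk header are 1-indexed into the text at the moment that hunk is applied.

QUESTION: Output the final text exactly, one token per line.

Answer: pvubu
ofoa
exeb
cdax
fiuyt
vhd
veyqh
gljhi

Derivation:
Hunk 1: at line 2 remove [ero] add [zzgvb,zhwxq,luzh] -> 8 lines: pvubu sscuq wwat zzgvb zhwxq luzh veyqh gljhi
Hunk 2: at line 1 remove [sscuq,wwat,zzgvb] add [ofoa,exeb,jff] -> 8 lines: pvubu ofoa exeb jff zhwxq luzh veyqh gljhi
Hunk 3: at line 5 remove [luzh] add [fiuyt,vhd] -> 9 lines: pvubu ofoa exeb jff zhwxq fiuyt vhd veyqh gljhi
Hunk 4: at line 2 remove [jff,zhwxq] add [cdax] -> 8 lines: pvubu ofoa exeb cdax fiuyt vhd veyqh gljhi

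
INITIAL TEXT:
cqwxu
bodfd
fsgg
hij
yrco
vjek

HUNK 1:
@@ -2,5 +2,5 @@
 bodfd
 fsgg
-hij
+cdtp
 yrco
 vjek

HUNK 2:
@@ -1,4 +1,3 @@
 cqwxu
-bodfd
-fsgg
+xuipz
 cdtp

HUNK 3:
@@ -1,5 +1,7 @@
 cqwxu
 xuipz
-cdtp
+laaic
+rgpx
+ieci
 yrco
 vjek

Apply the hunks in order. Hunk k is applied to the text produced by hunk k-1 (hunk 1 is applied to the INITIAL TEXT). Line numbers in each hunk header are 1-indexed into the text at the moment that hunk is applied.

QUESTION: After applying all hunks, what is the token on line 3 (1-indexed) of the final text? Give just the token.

Hunk 1: at line 2 remove [hij] add [cdtp] -> 6 lines: cqwxu bodfd fsgg cdtp yrco vjek
Hunk 2: at line 1 remove [bodfd,fsgg] add [xuipz] -> 5 lines: cqwxu xuipz cdtp yrco vjek
Hunk 3: at line 1 remove [cdtp] add [laaic,rgpx,ieci] -> 7 lines: cqwxu xuipz laaic rgpx ieci yrco vjek
Final line 3: laaic

Answer: laaic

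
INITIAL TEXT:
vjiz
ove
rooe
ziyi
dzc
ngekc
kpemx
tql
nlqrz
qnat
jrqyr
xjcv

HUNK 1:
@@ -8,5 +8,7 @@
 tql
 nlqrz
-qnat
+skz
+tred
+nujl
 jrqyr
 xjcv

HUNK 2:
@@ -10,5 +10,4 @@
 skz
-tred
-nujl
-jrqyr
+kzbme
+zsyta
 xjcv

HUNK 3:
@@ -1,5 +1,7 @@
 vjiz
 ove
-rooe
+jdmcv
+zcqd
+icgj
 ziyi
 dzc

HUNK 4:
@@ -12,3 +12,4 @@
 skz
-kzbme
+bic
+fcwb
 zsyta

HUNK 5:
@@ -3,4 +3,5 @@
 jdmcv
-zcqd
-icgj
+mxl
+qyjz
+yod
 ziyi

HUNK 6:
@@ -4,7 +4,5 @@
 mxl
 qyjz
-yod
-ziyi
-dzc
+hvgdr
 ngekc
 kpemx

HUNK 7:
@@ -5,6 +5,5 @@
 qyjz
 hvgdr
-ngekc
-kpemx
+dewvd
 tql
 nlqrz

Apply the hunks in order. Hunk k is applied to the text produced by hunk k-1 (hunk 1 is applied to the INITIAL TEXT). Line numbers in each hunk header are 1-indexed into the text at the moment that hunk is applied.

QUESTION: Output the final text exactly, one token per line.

Hunk 1: at line 8 remove [qnat] add [skz,tred,nujl] -> 14 lines: vjiz ove rooe ziyi dzc ngekc kpemx tql nlqrz skz tred nujl jrqyr xjcv
Hunk 2: at line 10 remove [tred,nujl,jrqyr] add [kzbme,zsyta] -> 13 lines: vjiz ove rooe ziyi dzc ngekc kpemx tql nlqrz skz kzbme zsyta xjcv
Hunk 3: at line 1 remove [rooe] add [jdmcv,zcqd,icgj] -> 15 lines: vjiz ove jdmcv zcqd icgj ziyi dzc ngekc kpemx tql nlqrz skz kzbme zsyta xjcv
Hunk 4: at line 12 remove [kzbme] add [bic,fcwb] -> 16 lines: vjiz ove jdmcv zcqd icgj ziyi dzc ngekc kpemx tql nlqrz skz bic fcwb zsyta xjcv
Hunk 5: at line 3 remove [zcqd,icgj] add [mxl,qyjz,yod] -> 17 lines: vjiz ove jdmcv mxl qyjz yod ziyi dzc ngekc kpemx tql nlqrz skz bic fcwb zsyta xjcv
Hunk 6: at line 4 remove [yod,ziyi,dzc] add [hvgdr] -> 15 lines: vjiz ove jdmcv mxl qyjz hvgdr ngekc kpemx tql nlqrz skz bic fcwb zsyta xjcv
Hunk 7: at line 5 remove [ngekc,kpemx] add [dewvd] -> 14 lines: vjiz ove jdmcv mxl qyjz hvgdr dewvd tql nlqrz skz bic fcwb zsyta xjcv

Answer: vjiz
ove
jdmcv
mxl
qyjz
hvgdr
dewvd
tql
nlqrz
skz
bic
fcwb
zsyta
xjcv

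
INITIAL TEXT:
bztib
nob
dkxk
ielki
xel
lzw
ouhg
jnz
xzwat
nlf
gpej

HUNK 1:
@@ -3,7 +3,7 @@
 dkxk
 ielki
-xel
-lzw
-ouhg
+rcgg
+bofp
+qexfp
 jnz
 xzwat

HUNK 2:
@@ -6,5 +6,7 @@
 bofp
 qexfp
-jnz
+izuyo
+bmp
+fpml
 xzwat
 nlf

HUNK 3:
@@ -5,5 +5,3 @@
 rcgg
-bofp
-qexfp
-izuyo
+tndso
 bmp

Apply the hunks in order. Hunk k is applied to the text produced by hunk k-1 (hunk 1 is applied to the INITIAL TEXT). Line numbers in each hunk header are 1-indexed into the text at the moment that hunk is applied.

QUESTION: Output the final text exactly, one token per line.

Answer: bztib
nob
dkxk
ielki
rcgg
tndso
bmp
fpml
xzwat
nlf
gpej

Derivation:
Hunk 1: at line 3 remove [xel,lzw,ouhg] add [rcgg,bofp,qexfp] -> 11 lines: bztib nob dkxk ielki rcgg bofp qexfp jnz xzwat nlf gpej
Hunk 2: at line 6 remove [jnz] add [izuyo,bmp,fpml] -> 13 lines: bztib nob dkxk ielki rcgg bofp qexfp izuyo bmp fpml xzwat nlf gpej
Hunk 3: at line 5 remove [bofp,qexfp,izuyo] add [tndso] -> 11 lines: bztib nob dkxk ielki rcgg tndso bmp fpml xzwat nlf gpej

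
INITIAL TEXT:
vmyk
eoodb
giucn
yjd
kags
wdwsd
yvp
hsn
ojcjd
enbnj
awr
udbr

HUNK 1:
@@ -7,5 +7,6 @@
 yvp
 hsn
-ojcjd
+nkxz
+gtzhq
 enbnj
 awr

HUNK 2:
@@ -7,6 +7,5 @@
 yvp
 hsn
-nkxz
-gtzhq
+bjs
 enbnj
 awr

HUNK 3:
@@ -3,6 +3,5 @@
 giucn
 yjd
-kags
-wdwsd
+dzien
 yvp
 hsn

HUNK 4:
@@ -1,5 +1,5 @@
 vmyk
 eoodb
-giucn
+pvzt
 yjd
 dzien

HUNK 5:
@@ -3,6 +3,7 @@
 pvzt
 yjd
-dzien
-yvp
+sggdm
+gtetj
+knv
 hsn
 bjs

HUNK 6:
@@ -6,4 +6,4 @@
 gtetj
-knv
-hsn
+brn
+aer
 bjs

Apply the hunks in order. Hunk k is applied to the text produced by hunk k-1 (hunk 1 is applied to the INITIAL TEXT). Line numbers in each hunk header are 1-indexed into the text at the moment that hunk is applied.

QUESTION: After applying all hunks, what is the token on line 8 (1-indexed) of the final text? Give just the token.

Answer: aer

Derivation:
Hunk 1: at line 7 remove [ojcjd] add [nkxz,gtzhq] -> 13 lines: vmyk eoodb giucn yjd kags wdwsd yvp hsn nkxz gtzhq enbnj awr udbr
Hunk 2: at line 7 remove [nkxz,gtzhq] add [bjs] -> 12 lines: vmyk eoodb giucn yjd kags wdwsd yvp hsn bjs enbnj awr udbr
Hunk 3: at line 3 remove [kags,wdwsd] add [dzien] -> 11 lines: vmyk eoodb giucn yjd dzien yvp hsn bjs enbnj awr udbr
Hunk 4: at line 1 remove [giucn] add [pvzt] -> 11 lines: vmyk eoodb pvzt yjd dzien yvp hsn bjs enbnj awr udbr
Hunk 5: at line 3 remove [dzien,yvp] add [sggdm,gtetj,knv] -> 12 lines: vmyk eoodb pvzt yjd sggdm gtetj knv hsn bjs enbnj awr udbr
Hunk 6: at line 6 remove [knv,hsn] add [brn,aer] -> 12 lines: vmyk eoodb pvzt yjd sggdm gtetj brn aer bjs enbnj awr udbr
Final line 8: aer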